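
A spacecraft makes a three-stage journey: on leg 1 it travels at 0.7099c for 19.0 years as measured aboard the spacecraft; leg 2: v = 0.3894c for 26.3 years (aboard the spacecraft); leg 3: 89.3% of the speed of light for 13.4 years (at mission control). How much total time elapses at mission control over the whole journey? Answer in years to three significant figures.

Δt = 68.9 years

Leg 1: γ = 1/√(1 − 0.7099²) = 1/√0.4960 = 1.420; Δt_1 = 1.420 × 19.0 = 26.98 years.
Leg 2: γ = 1/√(1 − 0.3894²) = 1/√0.8484 = 1.086; Δt_2 = 1.086 × 26.3 = 28.55 years.
Leg 3: 13.4 years is already measured at mission control.
Total: 26.98 + 28.55 + 13.40 years.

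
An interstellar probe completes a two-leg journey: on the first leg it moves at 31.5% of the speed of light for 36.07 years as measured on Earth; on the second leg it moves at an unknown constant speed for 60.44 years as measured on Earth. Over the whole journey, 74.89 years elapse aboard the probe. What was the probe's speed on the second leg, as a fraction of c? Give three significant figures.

Leg 1: β = 0.315; γ = 1/√(1 − 0.315²) = 1/√0.9008 = 1.054; τ_1 = 36.07/1.054 = 34.23 years.
Leg 2: speed unknown; τ_2 = 60.44/γ_2.
Total proper time: 34.23 + τ_2 = 74.89, so τ_2 = 74.89 − 34.23 = 40.66 years.
γ_2 = 60.44/40.66 = 1.487; β = √(1 − 1/γ²) = √0.5475.

β = 0.740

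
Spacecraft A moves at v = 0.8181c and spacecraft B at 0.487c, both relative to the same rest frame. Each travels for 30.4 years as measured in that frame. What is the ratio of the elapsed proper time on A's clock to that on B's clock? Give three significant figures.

τ_A/τ_B = 0.658

A: γ = 1/√(1 − 0.8181²) = 1/√0.3307 = 1.739. B: γ = 1/√(1 − 0.487²) = 1/√0.7628 = 1.145.
τ_A/τ_B = γ_B/γ_A = 1.145/1.739 = 0.6584, so τ_A/τ_B = 0.6584.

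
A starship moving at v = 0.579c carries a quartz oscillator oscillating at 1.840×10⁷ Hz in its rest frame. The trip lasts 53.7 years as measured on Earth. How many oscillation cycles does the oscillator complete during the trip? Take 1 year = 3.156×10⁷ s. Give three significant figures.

γ = 1/√(1 − 0.579²) = 1/√0.6648 = 1.227
The oscillator's own cycle count is N = f × τ where τ is the proper time on the ship. τ = Δt/γ = 53.7/1.227 = 43.78 years = 1.382×10⁹ s.
N = 1.840×10⁷ × 1.382×10⁹ = 2.543×10¹⁶.

N = 2.54×10¹⁶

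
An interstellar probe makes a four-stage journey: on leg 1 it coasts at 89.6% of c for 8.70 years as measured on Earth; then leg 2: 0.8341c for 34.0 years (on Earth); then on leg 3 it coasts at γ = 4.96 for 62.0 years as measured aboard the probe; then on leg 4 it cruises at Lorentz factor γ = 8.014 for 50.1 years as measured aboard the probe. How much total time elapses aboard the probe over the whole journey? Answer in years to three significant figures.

τ = 135 years

Leg 1: β = 0.896; γ = 1/√(1 − 0.896²) = 1/√0.1972 = 2.252; τ_1 = 8.70/2.252 = 3.863 years.
Leg 2: γ = 1/√(1 − 0.8341²) = 1/√0.3043 = 1.813; τ_2 = 34.0/1.813 = 18.75 years.
Leg 3: 62.0 years is already measured aboard the probe.
Leg 4: 50.1 years is already measured aboard the probe.
Total: 3.863 + 18.75 + 62.00 + 50.10 years.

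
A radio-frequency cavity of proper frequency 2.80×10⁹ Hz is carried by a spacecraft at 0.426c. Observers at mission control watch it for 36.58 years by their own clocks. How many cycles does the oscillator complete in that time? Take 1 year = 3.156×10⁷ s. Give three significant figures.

N = 2.92×10¹⁸

γ = 1/√(1 − 0.426²) = 1/√0.8185 = 1.105
During 36.58 years of lab time, the oscillator's proper time advances by τ = Δt/γ = 36.58/1.105 = 33.09 years = 1.044×10⁹ s.
N = f × τ = 2.80×10⁹ × 1.044×10⁹ = 2.925×10¹⁸.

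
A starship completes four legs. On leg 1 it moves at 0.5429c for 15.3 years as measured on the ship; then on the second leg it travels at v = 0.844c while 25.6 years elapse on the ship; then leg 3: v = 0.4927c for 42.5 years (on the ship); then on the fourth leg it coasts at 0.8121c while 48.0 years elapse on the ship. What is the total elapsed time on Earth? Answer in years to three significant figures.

Leg 1: γ = 1/√(1 − 0.5429²) = 1/√0.7053 = 1.191; Δt_1 = 1.191 × 15.3 = 18.22 years.
Leg 2: γ = 1/√(1 − 0.844²) = 1/√0.2877 = 1.864; Δt_2 = 1.864 × 25.6 = 47.73 years.
Leg 3: γ = 1/√(1 − 0.4927²) = 1/√0.7572 = 1.149; Δt_3 = 1.149 × 42.5 = 48.84 years.
Leg 4: γ = 1/√(1 − 0.8121²) = 1/√0.3405 = 1.714; Δt_4 = 1.714 × 48.0 = 82.26 years.
Total: 18.22 + 47.73 + 48.84 + 82.26 years.

Δt = 197 years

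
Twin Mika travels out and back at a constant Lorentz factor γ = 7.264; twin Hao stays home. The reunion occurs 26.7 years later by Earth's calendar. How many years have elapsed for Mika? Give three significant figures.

τ = 3.68 years

γ = 7.264
Mika's clock measures proper time along the trip: τ = Δt/γ = 26.7/7.264 years.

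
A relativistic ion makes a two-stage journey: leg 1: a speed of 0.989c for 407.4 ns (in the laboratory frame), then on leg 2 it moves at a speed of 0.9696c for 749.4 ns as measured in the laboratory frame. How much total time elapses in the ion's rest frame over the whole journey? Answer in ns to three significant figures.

τ = 244 ns

Leg 1: γ = 1/√(1 − 0.989²) = 1/√0.02188 = 6.761; τ_1 = 407.4/6.761 = 60.26 ns.
Leg 2: γ = 1/√(1 − 0.9696²) = 1/√0.05988 = 4.087; τ_2 = 749.4/4.087 = 183.4 ns.
Total: 60.26 + 183.4 ns.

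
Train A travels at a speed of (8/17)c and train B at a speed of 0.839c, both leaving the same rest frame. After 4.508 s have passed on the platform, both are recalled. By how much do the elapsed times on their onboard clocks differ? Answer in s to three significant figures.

|τ_A − τ_B| = 1.52 s

A: γ = 1/√(1 − (8/17)²) = 17/15 ≈ 1.133; τ_A = 4.508/1.133 = 3.978 s.
B: γ = 1/√(1 − 0.839²) = 1/√0.2961 = 1.838; τ_B = 4.508/1.838 = 2.453 s.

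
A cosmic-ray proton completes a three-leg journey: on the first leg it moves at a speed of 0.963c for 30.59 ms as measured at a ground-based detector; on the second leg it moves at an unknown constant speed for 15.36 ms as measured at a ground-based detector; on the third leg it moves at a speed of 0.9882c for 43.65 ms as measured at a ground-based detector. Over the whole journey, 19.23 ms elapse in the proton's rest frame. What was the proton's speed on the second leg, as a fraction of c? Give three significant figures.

Leg 1: γ = 1/√(1 − 0.963²) = 1/√0.07263 = 3.711; τ_1 = 30.59/3.711 = 8.244 ms.
Leg 2: speed unknown; τ_2 = 15.36/γ_2.
Leg 3: γ = 1/√(1 − 0.9882²) = 1/√0.02346 = 6.529; τ_3 = 43.65/6.529 = 6.686 ms.
Total proper time: 8.244 + τ_2 + 6.686 = 19.23, so τ_2 = 19.23 − 14.93 = 4.300 ms.
γ_2 = 15.36/4.300 = 3.572; β = √(1 − 1/γ²) = √0.9216.

β = 0.960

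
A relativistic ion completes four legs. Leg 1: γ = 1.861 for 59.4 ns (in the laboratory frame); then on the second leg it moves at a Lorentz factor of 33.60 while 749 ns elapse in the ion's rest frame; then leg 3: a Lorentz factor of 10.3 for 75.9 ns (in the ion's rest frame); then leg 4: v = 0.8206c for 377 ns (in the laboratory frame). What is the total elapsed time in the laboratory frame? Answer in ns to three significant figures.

Δt = 2.64×10⁴ ns

Leg 1: 59.4 ns is already measured in the laboratory frame.
Leg 2: γ = 33.60; Δt_2 = 33.60 × 749 = 2.517×10⁴ ns.
Leg 3: γ = 10.3; Δt_3 = 10.30 × 75.9 = 781.8 ns.
Leg 4: 377 ns is already measured in the laboratory frame.
Total: 59.40 + 2.517×10⁴ + 781.8 + 377.0 ns.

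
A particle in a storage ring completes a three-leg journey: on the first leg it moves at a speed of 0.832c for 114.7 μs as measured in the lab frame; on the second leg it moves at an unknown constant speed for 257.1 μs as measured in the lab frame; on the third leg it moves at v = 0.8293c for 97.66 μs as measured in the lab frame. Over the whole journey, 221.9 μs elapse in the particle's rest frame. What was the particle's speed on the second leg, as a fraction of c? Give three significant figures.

β = 0.915

Leg 1: γ = 1/√(1 − 0.832²) = 1/√0.3078 = 1.803; τ_1 = 114.7/1.803 = 63.63 μs.
Leg 2: speed unknown; τ_2 = 257.1/γ_2.
Leg 3: γ = 1/√(1 − 0.8293²) = 1/√0.3123 = 1.790; τ_3 = 97.66/1.790 = 54.57 μs.
Total proper time: 63.63 + τ_2 + 54.57 = 221.9, so τ_2 = 221.9 − 118.2 = 103.7 μs.
γ_2 = 257.1/103.7 = 2.479; β = √(1 − 1/γ²) = √0.8373.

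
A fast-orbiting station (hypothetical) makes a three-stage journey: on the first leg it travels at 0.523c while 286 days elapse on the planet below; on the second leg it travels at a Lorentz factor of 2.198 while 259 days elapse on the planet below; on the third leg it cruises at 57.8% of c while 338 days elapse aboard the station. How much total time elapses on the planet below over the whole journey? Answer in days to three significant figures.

Leg 1: 286 days is already measured on the planet below.
Leg 2: 259 days is already measured on the planet below.
Leg 3: β = 0.578; γ = 1/√(1 − 0.578²) = 1/√0.6659 = 1.225; Δt_3 = 1.225 × 338 = 414.2 days.
Total: 286.0 + 259.0 + 414.2 days.

Δt = 959 days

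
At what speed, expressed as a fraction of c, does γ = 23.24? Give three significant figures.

β = √(1 − 1/γ²) = √(1 − 1/23.24²) = √(1 − 0.001852) = √0.9981

β = 0.999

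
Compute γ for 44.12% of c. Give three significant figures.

γ = 1.11

β = 0.4412; γ = 1/√(1 − 0.4412²) = 1/√0.8053 = 1.114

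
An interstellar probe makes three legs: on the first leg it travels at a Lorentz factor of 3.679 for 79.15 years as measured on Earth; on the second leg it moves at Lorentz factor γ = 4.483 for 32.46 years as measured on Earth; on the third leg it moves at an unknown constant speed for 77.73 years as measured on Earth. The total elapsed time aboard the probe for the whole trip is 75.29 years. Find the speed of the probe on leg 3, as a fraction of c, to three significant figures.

Leg 1: γ = 3.679; τ_1 = 79.15/3.679 = 21.51 years.
Leg 2: γ = 4.483; τ_2 = 32.46/4.483 = 7.241 years.
Leg 3: speed unknown; τ_3 = 77.73/γ_3.
Total proper time: 21.51 + 7.241 + τ_3 = 75.29, so τ_3 = 75.29 − 28.75 = 46.54 years.
γ_3 = 77.73/46.54 = 1.670; β = √(1 − 1/γ²) = √0.6416.

β = 0.801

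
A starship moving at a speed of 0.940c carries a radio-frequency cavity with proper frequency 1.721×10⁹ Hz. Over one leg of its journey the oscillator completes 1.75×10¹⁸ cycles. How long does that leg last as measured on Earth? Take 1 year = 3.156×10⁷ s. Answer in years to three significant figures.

Δt = 94.4 years

γ = 1/√(1 − 0.940²) = 1/√0.1164 = 2.931
Proper time for N cycles: τ = N/f = 1.75×10¹⁸/(1.721×10⁹) = 1.017×10⁹ s = 32.22 years.
Lab-frame duration Δt = γτ = 2.931 × 32.22 = 94.44 years.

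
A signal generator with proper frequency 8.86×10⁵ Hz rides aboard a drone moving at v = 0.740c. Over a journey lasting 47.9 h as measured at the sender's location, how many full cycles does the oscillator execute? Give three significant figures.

γ = 1/√(1 − 0.740²) = 1/√0.4524 = 1.487
The oscillator's own cycle count is N = f × τ where τ is the proper time aboard the drone. τ = Δt/γ = 47.9/1.487 = 32.22 h = 1.160×10⁵ s.
N = 8.86×10⁵ × 1.160×10⁵ = 1.028×10¹¹.

N = 1.03×10¹¹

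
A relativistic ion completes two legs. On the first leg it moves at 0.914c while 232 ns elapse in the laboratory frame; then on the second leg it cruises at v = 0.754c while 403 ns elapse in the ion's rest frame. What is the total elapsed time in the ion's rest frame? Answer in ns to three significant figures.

Leg 1: γ = 1/√(1 − 0.914²) = 1/√0.1646 = 2.465; τ_1 = 232/2.465 = 94.13 ns.
Leg 2: 403 ns is already measured in the ion's rest frame.
Total: 94.13 + 403.0 ns.

τ = 497 ns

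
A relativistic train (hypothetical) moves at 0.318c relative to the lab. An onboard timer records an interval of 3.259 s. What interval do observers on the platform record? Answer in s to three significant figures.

γ = 1/√(1 − 0.318²) = 1/√0.8989 = 1.055
The interval measured on the train is the proper time (both events occur at the same place in that frame); the lab-frame interval is Δt = γτ = 1.055 × 3.259 s.

Δt = 3.44 s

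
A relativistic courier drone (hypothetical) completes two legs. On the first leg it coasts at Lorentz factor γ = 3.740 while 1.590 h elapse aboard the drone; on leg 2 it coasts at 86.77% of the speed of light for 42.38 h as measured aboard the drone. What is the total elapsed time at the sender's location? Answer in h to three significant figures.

Δt = 91.2 h

Leg 1: γ = 3.740; Δt_1 = 3.740 × 1.590 = 5.947 h.
Leg 2: β = 0.8677; γ = 1/√(1 − 0.8677²) = 1/√0.2471 = 2.012; Δt_2 = 2.012 × 42.38 = 85.26 h.
Total: 5.947 + 85.26 h.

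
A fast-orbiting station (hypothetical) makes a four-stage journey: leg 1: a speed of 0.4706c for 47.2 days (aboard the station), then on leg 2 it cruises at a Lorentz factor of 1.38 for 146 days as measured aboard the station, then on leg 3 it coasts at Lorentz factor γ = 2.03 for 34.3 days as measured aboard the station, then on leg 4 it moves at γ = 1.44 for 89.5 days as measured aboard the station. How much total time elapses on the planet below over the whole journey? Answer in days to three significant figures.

Leg 1: γ = 1/√(1 − 0.4706²) = 1/√0.7785 = 1.133; Δt_1 = 1.133 × 47.2 = 53.49 days.
Leg 2: γ = 1.38; Δt_2 = 1.380 × 146 = 201.5 days.
Leg 3: γ = 2.03; Δt_3 = 2.030 × 34.3 = 69.63 days.
Leg 4: γ = 1.44; Δt_4 = 1.440 × 89.5 = 128.9 days.
Total: 53.49 + 201.5 + 69.63 + 128.9 days.

Δt = 453 days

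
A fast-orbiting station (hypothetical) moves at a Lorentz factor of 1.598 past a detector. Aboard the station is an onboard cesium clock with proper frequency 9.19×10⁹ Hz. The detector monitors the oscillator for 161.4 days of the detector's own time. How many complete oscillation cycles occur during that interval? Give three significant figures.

γ = 1.598
During 161.4 days of lab time, the oscillator's proper time advances by τ = Δt/γ = 161.4/1.598 = 101.0 days = 8.727×10⁶ s.
N = f × τ = 9.19×10⁹ × 8.727×10⁶ = 8.020×10¹⁶.

N = 8.02×10¹⁶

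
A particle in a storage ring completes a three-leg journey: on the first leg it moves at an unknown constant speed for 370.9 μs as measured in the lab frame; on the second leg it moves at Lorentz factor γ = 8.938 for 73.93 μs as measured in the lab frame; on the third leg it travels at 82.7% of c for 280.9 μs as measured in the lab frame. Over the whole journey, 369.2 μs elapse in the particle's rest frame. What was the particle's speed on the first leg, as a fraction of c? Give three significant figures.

β = 0.837

Leg 1: speed unknown; τ_1 = 370.9/γ_1.
Leg 2: γ = 8.938; τ_2 = 73.93/8.938 = 8.271 μs.
Leg 3: β = 0.827; γ = 1/√(1 − 0.827²) = 1/√0.3161 = 1.779; τ_3 = 280.9/1.779 = 157.9 μs.
Total proper time: τ_1 + 8.271 + 157.9 = 369.2, so τ_1 = 369.2 − 166.2 = 203.0 μs.
γ_1 = 370.9/203.0 = 1.827; β = √(1 − 1/γ²) = √0.7004.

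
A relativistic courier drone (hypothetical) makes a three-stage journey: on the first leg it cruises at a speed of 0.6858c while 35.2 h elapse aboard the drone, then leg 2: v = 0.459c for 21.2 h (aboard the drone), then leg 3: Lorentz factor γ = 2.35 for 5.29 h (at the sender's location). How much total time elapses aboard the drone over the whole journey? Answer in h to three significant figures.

Leg 1: 35.2 h is already measured aboard the drone.
Leg 2: 21.2 h is already measured aboard the drone.
Leg 3: γ = 2.35; τ_3 = 5.29/2.350 = 2.251 h.
Total: 35.20 + 21.20 + 2.251 h.

τ = 58.7 h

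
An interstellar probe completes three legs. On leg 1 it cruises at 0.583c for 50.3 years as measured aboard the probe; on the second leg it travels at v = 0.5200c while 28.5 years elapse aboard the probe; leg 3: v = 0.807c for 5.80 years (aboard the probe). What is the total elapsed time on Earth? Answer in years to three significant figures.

Δt = 105 years

Leg 1: γ = 1/√(1 − 0.583²) = 1/√0.6601 = 1.231; Δt_1 = 1.231 × 50.3 = 61.91 years.
Leg 2: γ = 1/√(1 − 0.5200²) = 1/√0.7296 = 1.171; Δt_2 = 1.171 × 28.5 = 33.37 years.
Leg 3: γ = 1/√(1 − 0.807²) = 1/√0.3488 = 1.693; Δt_3 = 1.693 × 5.80 = 9.821 years.
Total: 61.91 + 33.37 + 9.821 years.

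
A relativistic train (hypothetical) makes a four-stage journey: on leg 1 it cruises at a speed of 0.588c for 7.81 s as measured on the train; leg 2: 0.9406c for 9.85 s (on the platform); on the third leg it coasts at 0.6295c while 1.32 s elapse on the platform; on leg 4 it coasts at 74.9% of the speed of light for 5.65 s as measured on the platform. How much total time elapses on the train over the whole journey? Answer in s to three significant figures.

Leg 1: 7.81 s is already measured on the train.
Leg 2: γ = 1/√(1 − 0.9406²) = 1/√0.1153 = 2.945; τ_2 = 9.85/2.945 = 3.344 s.
Leg 3: γ = 1/√(1 − 0.6295²) = 1/√0.6037 = 1.287; τ_3 = 1.32/1.287 = 1.026 s.
Leg 4: β = 0.749; γ = 1/√(1 − 0.749²) = 1/√0.4390 = 1.509; τ_4 = 5.65/1.509 = 3.744 s.
Total: 7.810 + 3.344 + 1.026 + 3.744 s.

τ = 15.9 s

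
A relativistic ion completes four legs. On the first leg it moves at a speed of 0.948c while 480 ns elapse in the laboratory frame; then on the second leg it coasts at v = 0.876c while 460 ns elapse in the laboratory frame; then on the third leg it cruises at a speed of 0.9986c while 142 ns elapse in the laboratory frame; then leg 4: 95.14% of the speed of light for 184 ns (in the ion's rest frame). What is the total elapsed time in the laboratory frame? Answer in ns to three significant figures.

Leg 1: 480 ns is already measured in the laboratory frame.
Leg 2: 460 ns is already measured in the laboratory frame.
Leg 3: 142 ns is already measured in the laboratory frame.
Leg 4: β = 0.9514; γ = 1/√(1 − 0.9514²) = 1/√0.09484 = 3.247; Δt_4 = 3.247 × 184 = 597.5 ns.
Total: 480.0 + 460.0 + 142.0 + 597.5 ns.

Δt = 1680 ns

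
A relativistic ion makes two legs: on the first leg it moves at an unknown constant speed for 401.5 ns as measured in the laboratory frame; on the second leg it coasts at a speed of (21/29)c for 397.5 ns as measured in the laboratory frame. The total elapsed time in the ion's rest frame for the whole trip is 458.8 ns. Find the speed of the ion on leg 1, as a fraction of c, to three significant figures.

Leg 1: speed unknown; τ_1 = 401.5/γ_1.
Leg 2: γ = 1/√(1 − (21/29)²) = 29/20 = 1.450; τ_2 = 397.5/1.450 = 274.1 ns.
Total proper time: τ_1 + 274.1 = 458.8, so τ_1 = 458.8 − 274.1 = 184.7 ns.
γ_1 = 401.5/184.7 = 2.174; β = √(1 − 1/γ²) = √0.7885.

β = 0.888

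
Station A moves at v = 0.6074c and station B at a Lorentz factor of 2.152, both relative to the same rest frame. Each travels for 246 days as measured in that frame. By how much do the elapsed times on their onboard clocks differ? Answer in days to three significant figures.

A: γ = 1/√(1 − 0.6074²) = 1/√0.6311 = 1.259; τ_A = 246/1.259 = 195.4 days.
B: γ = 2.152; τ_B = 246/2.152 = 114.3 days.

|τ_A − τ_B| = 81.1 days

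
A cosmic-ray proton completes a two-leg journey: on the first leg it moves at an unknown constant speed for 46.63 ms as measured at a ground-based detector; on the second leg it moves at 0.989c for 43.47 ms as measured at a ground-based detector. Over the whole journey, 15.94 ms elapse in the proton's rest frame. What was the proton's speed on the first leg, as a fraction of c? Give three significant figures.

β = 0.979

Leg 1: speed unknown; τ_1 = 46.63/γ_1.
Leg 2: γ = 1/√(1 − 0.989²) = 1/√0.02188 = 6.761; τ_2 = 43.47/6.761 = 6.430 ms.
Total proper time: τ_1 + 6.430 = 15.94, so τ_1 = 15.94 − 6.430 = 9.510 ms.
γ_1 = 46.63/9.510 = 4.903; β = √(1 − 1/γ²) = √0.9584.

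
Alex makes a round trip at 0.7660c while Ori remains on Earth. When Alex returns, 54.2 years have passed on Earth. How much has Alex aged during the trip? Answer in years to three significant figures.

τ = 34.8 years

γ = 1/√(1 − 0.7660²) = 1/√0.4132 = 1.556
Alex's clock measures proper time along the trip: τ = Δt/γ = 54.2/1.556 years.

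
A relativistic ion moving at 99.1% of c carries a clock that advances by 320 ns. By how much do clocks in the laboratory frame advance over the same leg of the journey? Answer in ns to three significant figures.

Δt = 2390 ns

β = 0.991; γ = 1/√(1 − 0.991²) = 1/√0.01792 = 7.470
The interval measured in the ion's rest frame is the proper time (both events occur at the same place in that frame); the lab-frame interval is Δt = γτ = 7.470 × 320 ns.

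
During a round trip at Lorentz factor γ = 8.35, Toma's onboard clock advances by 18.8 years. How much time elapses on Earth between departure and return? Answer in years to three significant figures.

Δt = 157 years

γ = 8.35
Earth-frame duration is the dilated interval: Δt = γτ = 8.350 × 18.8 years.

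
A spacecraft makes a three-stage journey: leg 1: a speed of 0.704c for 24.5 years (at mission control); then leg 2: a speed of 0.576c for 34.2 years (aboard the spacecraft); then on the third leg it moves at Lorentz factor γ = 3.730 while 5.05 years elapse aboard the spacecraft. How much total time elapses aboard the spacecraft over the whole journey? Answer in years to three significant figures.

Leg 1: γ = 1/√(1 − 0.704²) = 1/√0.5044 = 1.408; τ_1 = 24.5/1.408 = 17.40 years.
Leg 2: 34.2 years is already measured aboard the spacecraft.
Leg 3: 5.05 years is already measured aboard the spacecraft.
Total: 17.40 + 34.20 + 5.050 years.

τ = 56.6 years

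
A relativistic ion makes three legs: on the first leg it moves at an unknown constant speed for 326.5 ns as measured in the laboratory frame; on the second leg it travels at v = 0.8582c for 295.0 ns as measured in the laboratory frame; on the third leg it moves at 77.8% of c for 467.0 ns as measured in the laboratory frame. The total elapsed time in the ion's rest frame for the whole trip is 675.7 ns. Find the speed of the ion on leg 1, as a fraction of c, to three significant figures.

Leg 1: speed unknown; τ_1 = 326.5/γ_1.
Leg 2: γ = 1/√(1 − 0.8582²) = 1/√0.2635 = 1.948; τ_2 = 295.0/1.948 = 151.4 ns.
Leg 3: β = 0.778; γ = 1/√(1 − 0.778²) = 1/√0.3947 = 1.592; τ_3 = 467.0/1.592 = 293.4 ns.
Total proper time: τ_1 + 151.4 + 293.4 = 675.7, so τ_1 = 675.7 − 444.8 = 230.9 ns.
γ_1 = 326.5/230.9 = 1.414; β = √(1 − 1/γ²) = √0.5000.

β = 0.707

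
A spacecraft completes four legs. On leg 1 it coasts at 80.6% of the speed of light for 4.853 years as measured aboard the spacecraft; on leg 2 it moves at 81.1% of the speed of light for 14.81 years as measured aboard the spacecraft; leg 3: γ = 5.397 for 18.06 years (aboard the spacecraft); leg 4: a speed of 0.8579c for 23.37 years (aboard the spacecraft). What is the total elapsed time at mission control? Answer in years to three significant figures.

Δt = 176 years

Leg 1: β = 0.806; γ = 1/√(1 − 0.806²) = 1/√0.3504 = 1.689; Δt_1 = 1.689 × 4.853 = 8.199 years.
Leg 2: β = 0.811; γ = 1/√(1 − 0.811²) = 1/√0.3423 = 1.709; Δt_2 = 1.709 × 14.81 = 25.31 years.
Leg 3: γ = 5.397; Δt_3 = 5.397 × 18.06 = 97.47 years.
Leg 4: γ = 1/√(1 − 0.8579²) = 1/√0.2640 = 1.946; Δt_4 = 1.946 × 23.37 = 45.48 years.
Total: 8.199 + 25.31 + 97.47 + 45.48 years.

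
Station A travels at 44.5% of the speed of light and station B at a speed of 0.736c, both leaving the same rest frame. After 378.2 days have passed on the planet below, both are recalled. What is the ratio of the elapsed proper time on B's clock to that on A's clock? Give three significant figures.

τ_B/τ_A = 0.756

A: β = 0.445; γ = 1/√(1 − 0.445²) = 1/√0.8020 = 1.117. B: γ = 1/√(1 − 0.736²) = 1/√0.4583 = 1.477.
τ_A/τ_B = γ_B/γ_A = 1.477/1.117 = 1.323, so τ_B/τ_A = 0.7560.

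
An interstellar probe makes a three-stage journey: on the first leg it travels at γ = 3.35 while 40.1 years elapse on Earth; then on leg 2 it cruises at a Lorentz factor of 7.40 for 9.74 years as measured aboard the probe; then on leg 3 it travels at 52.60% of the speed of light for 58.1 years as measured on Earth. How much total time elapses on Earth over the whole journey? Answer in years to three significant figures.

Δt = 170 years

Leg 1: 40.1 years is already measured on Earth.
Leg 2: γ = 7.40; Δt_2 = 7.400 × 9.74 = 72.08 years.
Leg 3: 58.1 years is already measured on Earth.
Total: 40.10 + 72.08 + 58.10 years.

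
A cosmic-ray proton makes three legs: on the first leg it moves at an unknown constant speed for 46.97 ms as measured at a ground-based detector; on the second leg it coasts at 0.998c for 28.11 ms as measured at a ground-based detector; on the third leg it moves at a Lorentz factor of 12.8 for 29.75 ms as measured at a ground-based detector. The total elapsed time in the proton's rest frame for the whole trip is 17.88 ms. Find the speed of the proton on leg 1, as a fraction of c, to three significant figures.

β = 0.956

Leg 1: speed unknown; τ_1 = 46.97/γ_1.
Leg 2: γ = 1/√(1 − 0.998²) = 1/√0.003996 = 15.82; τ_2 = 28.11/15.82 = 1.777 ms.
Leg 3: γ = 12.8; τ_3 = 29.75/12.80 = 2.324 ms.
Total proper time: τ_1 + 1.777 + 2.324 = 17.88, so τ_1 = 17.88 − 4.101 = 13.78 ms.
γ_1 = 46.97/13.78 = 3.409; β = √(1 − 1/γ²) = √0.9139.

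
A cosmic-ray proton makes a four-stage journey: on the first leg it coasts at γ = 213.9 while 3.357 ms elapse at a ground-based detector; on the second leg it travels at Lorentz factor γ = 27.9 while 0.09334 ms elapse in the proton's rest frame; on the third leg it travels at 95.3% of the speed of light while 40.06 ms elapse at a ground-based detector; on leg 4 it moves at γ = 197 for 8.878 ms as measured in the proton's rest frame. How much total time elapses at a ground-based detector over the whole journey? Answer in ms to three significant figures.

Leg 1: 3.357 ms is already measured at a ground-based detector.
Leg 2: γ = 27.9; Δt_2 = 27.90 × 0.09334 = 2.604 ms.
Leg 3: 40.06 ms is already measured at a ground-based detector.
Leg 4: γ = 197; Δt_4 = 197.0 × 8.878 = 1749 ms.
Total: 3.357 + 2.604 + 40.06 + 1749 ms.

Δt = 1790 ms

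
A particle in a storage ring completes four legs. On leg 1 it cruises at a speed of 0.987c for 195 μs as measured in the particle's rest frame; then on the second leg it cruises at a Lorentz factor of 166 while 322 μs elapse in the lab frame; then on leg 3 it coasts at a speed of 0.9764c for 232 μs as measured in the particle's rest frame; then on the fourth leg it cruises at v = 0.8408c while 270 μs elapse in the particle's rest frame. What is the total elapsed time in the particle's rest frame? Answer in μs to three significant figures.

τ = 699 μs

Leg 1: 195 μs is already measured in the particle's rest frame.
Leg 2: γ = 166; τ_2 = 322/166.0 = 1.940 μs.
Leg 3: 232 μs is already measured in the particle's rest frame.
Leg 4: 270 μs is already measured in the particle's rest frame.
Total: 195.0 + 1.940 + 232.0 + 270.0 μs.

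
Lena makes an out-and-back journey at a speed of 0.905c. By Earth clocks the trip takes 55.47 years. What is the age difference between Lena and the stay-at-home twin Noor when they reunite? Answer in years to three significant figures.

Δt − τ = 31.9 years

γ = 1/√(1 − 0.905²) = 1/√0.1810 = 2.351
Lena's elapsed proper time: τ = 55.47/2.351 = 23.60 years.
Age gap = Δt − τ = 55.47 − 23.60 years.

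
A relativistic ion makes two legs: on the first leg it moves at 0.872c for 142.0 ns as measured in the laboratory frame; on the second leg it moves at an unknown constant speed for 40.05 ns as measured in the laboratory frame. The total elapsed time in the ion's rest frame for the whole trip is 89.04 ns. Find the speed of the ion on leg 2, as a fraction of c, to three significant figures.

Leg 1: γ = 1/√(1 − 0.872²) = 1/√0.2396 = 2.043; τ_1 = 142.0/2.043 = 69.51 ns.
Leg 2: speed unknown; τ_2 = 40.05/γ_2.
Total proper time: 69.51 + τ_2 = 89.04, so τ_2 = 89.04 − 69.51 = 19.53 ns.
γ_2 = 40.05/19.53 = 2.051; β = √(1 − 1/γ²) = √0.7622.

β = 0.873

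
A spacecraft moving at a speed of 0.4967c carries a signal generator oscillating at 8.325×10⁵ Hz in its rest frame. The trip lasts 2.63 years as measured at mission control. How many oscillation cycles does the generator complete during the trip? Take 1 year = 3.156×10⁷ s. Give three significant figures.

N = 6.00×10¹³

γ = 1/√(1 − 0.4967²) = 1/√0.7533 = 1.152
The oscillator's own cycle count is N = f × τ where τ is the proper time aboard the spacecraft. τ = Δt/γ = 2.63/1.152 = 2.283 years = 7.204×10⁷ s.
N = 8.325×10⁵ × 7.204×10⁷ = 5.997×10¹³.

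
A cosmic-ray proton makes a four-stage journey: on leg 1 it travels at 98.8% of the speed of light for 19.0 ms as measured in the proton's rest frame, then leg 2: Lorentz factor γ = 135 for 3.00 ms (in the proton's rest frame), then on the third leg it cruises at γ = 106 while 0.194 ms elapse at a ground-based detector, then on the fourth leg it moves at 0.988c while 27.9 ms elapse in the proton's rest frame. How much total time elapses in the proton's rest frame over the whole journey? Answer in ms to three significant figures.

τ = 49.9 ms

Leg 1: 19.0 ms is already measured in the proton's rest frame.
Leg 2: 3.00 ms is already measured in the proton's rest frame.
Leg 3: γ = 106; τ_3 = 0.194/106.0 = 0.001830 ms.
Leg 4: 27.9 ms is already measured in the proton's rest frame.
Total: 19.00 + 3.000 + 0.001830 + 27.90 ms.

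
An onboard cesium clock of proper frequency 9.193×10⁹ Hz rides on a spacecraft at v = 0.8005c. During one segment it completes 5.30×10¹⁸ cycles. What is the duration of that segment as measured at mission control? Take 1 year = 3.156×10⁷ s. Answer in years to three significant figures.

γ = 1/√(1 − 0.8005²) = 1/√0.3592 = 1.669
Proper time for N cycles: τ = N/f = 5.30×10¹⁸/(9.193×10⁹) = 5.765×10⁸ s = 18.27 years.
Lab-frame duration Δt = γτ = 1.669 × 18.27 = 30.48 years.

Δt = 30.5 years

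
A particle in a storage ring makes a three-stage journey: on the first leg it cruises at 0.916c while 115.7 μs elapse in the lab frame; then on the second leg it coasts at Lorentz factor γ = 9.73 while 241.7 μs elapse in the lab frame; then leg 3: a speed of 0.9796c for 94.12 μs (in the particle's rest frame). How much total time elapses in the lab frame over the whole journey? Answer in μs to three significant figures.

Leg 1: 115.7 μs is already measured in the lab frame.
Leg 2: 241.7 μs is already measured in the lab frame.
Leg 3: γ = 1/√(1 − 0.9796²) = 1/√0.04038 = 4.976; Δt_3 = 4.976 × 94.12 = 468.4 μs.
Total: 115.7 + 241.7 + 468.4 μs.

Δt = 826 μs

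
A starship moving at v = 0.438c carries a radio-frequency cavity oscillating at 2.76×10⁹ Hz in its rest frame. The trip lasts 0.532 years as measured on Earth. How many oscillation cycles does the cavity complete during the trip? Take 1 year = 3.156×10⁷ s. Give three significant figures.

γ = 1/√(1 − 0.438²) = 1/√0.8082 = 1.112
The oscillator's own cycle count is N = f × τ where τ is the proper time on the ship. τ = Δt/γ = 0.532/1.112 = 0.4783 years = 1.509×10⁷ s.
N = 2.76×10⁹ × 1.509×10⁷ = 4.166×10¹⁶.

N = 4.17×10¹⁶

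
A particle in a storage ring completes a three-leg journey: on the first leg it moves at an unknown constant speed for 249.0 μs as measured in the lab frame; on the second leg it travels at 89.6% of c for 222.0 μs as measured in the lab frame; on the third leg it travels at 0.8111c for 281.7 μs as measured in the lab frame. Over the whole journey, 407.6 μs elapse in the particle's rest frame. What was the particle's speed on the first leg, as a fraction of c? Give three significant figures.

Leg 1: speed unknown; τ_1 = 249.0/γ_1.
Leg 2: β = 0.896; γ = 1/√(1 − 0.896²) = 1/√0.1972 = 2.252; τ_2 = 222.0/2.252 = 98.58 μs.
Leg 3: γ = 1/√(1 − 0.8111²) = 1/√0.3421 = 1.710; τ_3 = 281.7/1.710 = 164.8 μs.
Total proper time: τ_1 + 98.58 + 164.8 = 407.6, so τ_1 = 407.6 − 263.3 = 144.3 μs.
γ_1 = 249.0/144.3 = 1.726; β = √(1 − 1/γ²) = √0.6644.

β = 0.815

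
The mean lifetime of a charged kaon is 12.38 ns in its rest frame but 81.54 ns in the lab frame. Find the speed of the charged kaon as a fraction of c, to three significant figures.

γ = Δt/τ₀ = 81.54/12.38 = 6.586
β = √(1 − 1/γ²) = √(1 − 0.02305) = √0.9769

β = 0.988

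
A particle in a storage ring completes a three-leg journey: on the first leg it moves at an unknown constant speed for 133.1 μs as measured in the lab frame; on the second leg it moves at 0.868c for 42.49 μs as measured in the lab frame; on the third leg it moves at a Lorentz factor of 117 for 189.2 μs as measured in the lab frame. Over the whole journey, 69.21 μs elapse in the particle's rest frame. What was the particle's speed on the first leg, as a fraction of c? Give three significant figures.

Leg 1: speed unknown; τ_1 = 133.1/γ_1.
Leg 2: γ = 1/√(1 − 0.868²) = 1/√0.2466 = 2.014; τ_2 = 42.49/2.014 = 21.10 μs.
Leg 3: γ = 117; τ_3 = 189.2/117.0 = 1.617 μs.
Total proper time: τ_1 + 21.10 + 1.617 = 69.21, so τ_1 = 69.21 − 22.72 = 46.49 μs.
γ_1 = 133.1/46.49 = 2.863; β = √(1 − 1/γ²) = √0.8780.

β = 0.937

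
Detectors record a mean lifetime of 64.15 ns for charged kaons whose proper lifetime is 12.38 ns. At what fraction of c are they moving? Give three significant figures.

v = 0.981c

γ = Δt/τ₀ = 64.15/12.38 = 5.182
β = √(1 − 1/γ²) = √(1 − 0.03724) = √0.9628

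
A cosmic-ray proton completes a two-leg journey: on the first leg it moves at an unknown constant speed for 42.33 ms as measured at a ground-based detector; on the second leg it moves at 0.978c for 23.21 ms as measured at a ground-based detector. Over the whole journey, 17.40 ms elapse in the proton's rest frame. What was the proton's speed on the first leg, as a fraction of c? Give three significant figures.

β = 0.955

Leg 1: speed unknown; τ_1 = 42.33/γ_1.
Leg 2: γ = 1/√(1 − 0.978²) = 1/√0.04352 = 4.794; τ_2 = 23.21/4.794 = 4.842 ms.
Total proper time: τ_1 + 4.842 = 17.40, so τ_1 = 17.40 − 4.842 = 12.56 ms.
γ_1 = 42.33/12.56 = 3.371; β = √(1 − 1/γ²) = √0.9120.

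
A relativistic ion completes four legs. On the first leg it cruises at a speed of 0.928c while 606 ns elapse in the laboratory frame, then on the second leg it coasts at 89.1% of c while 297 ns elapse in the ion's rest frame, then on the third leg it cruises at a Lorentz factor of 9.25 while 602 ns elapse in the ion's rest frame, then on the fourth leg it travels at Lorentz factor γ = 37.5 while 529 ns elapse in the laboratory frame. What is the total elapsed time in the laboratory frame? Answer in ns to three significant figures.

Δt = 7360 ns

Leg 1: 606 ns is already measured in the laboratory frame.
Leg 2: β = 0.891; γ = 1/√(1 − 0.891²) = 1/√0.2061 = 2.203; Δt_2 = 2.203 × 297 = 654.2 ns.
Leg 3: γ = 9.25; Δt_3 = 9.250 × 602 = 5569 ns.
Leg 4: 529 ns is already measured in the laboratory frame.
Total: 606.0 + 654.2 + 5569 + 529.0 ns.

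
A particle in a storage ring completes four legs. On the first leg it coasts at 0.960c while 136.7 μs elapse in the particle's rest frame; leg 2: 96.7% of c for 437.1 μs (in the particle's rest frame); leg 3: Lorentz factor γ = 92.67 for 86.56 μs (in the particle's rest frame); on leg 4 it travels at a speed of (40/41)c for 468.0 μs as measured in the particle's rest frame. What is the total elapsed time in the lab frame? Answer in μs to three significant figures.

Leg 1: γ = 1/√(1 − 0.960²) = 25/7 ≈ 3.571; Δt_1 = 3.571 × 136.7 = 488.2 μs.
Leg 2: β = 0.967; γ = 1/√(1 − 0.967²) = 1/√0.06491 = 3.925; Δt_2 = 3.925 × 437.1 = 1716 μs.
Leg 3: γ = 92.67; Δt_3 = 92.67 × 86.56 = 8022 μs.
Leg 4: γ = 1/√(1 − (40/41)²) = 41/9 ≈ 4.556; Δt_4 = 4.556 × 468.0 = 2132 μs.
Total: 488.2 + 1716 + 8022 + 2132 μs.

Δt = 1.24×10⁴ μs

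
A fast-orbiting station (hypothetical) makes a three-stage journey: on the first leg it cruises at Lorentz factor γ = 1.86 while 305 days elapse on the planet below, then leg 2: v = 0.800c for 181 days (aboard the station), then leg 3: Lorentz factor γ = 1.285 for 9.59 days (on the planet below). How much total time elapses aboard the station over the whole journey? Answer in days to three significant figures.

τ = 352 days

Leg 1: γ = 1.86; τ_1 = 305/1.860 = 164.0 days.
Leg 2: 181 days is already measured aboard the station.
Leg 3: γ = 1.285; τ_3 = 9.59/1.285 = 7.463 days.
Total: 164.0 + 181.0 + 7.463 days.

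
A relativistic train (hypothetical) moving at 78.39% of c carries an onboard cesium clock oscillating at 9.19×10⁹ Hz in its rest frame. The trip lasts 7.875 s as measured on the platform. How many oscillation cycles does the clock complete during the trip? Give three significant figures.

β = 0.7839; γ = 1/√(1 − 0.7839²) = 1/√0.3855 = 1.611
The oscillator's own cycle count is N = f × τ where τ is the proper time on the train. τ = Δt/γ = 7.875/1.611 = 4.889 s = 4.889×10⁰ s.
N = 9.19×10⁹ × 4.889×10⁰ = 4.493×10¹⁰.

N = 4.49×10¹⁰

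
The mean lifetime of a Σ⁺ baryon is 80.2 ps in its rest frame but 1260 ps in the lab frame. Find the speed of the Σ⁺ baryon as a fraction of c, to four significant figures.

β = 0.9980

γ = Δt/τ₀ = 1260/80.2 = 15.71
β = √(1 − 1/γ²) = √(1 − 0.004051) = √0.9959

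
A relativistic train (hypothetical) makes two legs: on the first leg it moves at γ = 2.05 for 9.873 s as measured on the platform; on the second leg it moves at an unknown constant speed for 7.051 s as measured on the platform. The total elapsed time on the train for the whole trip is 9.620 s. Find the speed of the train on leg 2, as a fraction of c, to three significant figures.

Leg 1: γ = 2.05; τ_1 = 9.873/2.050 = 4.816 s.
Leg 2: speed unknown; τ_2 = 7.051/γ_2.
Total proper time: 4.816 + τ_2 = 9.620, so τ_2 = 9.620 − 4.816 = 4.804 s.
γ_2 = 7.051/4.804 = 1.468; β = √(1 − 1/γ²) = √0.5358.

β = 0.732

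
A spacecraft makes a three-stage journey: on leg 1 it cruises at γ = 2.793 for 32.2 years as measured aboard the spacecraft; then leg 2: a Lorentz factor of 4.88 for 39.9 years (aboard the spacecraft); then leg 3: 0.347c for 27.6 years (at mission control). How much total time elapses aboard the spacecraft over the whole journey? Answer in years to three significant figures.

Leg 1: 32.2 years is already measured aboard the spacecraft.
Leg 2: 39.9 years is already measured aboard the spacecraft.
Leg 3: γ = 1/√(1 − 0.347²) = 1/√0.8796 = 1.066; τ_3 = 27.6/1.066 = 25.89 years.
Total: 32.20 + 39.90 + 25.89 years.

τ = 98.0 years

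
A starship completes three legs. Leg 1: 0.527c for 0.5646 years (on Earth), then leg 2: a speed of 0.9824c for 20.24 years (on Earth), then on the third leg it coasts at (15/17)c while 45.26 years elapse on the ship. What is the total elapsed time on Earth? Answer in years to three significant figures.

Leg 1: 0.5646 years is already measured on Earth.
Leg 2: 20.24 years is already measured on Earth.
Leg 3: γ = 1/√(1 − (15/17)²) = 17/8 = 2.125; Δt_3 = 2.125 × 45.26 = 96.18 years.
Total: 0.5646 + 20.24 + 96.18 years.

Δt = 117 years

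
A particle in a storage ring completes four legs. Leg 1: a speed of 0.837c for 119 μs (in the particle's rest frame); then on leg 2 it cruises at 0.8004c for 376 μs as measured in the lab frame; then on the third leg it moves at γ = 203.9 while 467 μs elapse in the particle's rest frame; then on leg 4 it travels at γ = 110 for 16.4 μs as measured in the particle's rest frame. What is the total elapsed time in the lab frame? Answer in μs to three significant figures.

Leg 1: γ = 1/√(1 − 0.837²) = 1/√0.2994 = 1.827; Δt_1 = 1.827 × 119 = 217.5 μs.
Leg 2: 376 μs is already measured in the lab frame.
Leg 3: γ = 203.9; Δt_3 = 203.9 × 467 = 9.522×10⁴ μs.
Leg 4: γ = 110; Δt_4 = 110.0 × 16.4 = 1804 μs.
Total: 217.5 + 376.0 + 9.522×10⁴ + 1804 μs.

Δt = 9.76×10⁴ μs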